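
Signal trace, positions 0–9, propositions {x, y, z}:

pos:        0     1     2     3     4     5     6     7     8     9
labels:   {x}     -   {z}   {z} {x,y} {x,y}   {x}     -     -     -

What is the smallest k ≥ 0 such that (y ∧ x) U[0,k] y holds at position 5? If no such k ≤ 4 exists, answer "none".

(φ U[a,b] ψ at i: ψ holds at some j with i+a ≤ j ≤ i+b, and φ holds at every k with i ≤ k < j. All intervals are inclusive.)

0

Need earliest j ≥ 5 with y, and (y ∧ x) at every k in [5,j-1].
  j=5: rhs holds (empty prefix). k = 0.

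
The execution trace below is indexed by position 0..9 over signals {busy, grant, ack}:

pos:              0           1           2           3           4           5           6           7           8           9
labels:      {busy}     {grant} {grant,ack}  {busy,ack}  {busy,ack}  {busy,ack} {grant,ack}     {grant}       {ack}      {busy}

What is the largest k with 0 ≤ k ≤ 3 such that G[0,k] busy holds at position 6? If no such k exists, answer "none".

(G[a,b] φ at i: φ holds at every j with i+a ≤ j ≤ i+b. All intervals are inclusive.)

none

busy must hold from j=6 onward; find where it first fails.
  j=6: fails → no k works.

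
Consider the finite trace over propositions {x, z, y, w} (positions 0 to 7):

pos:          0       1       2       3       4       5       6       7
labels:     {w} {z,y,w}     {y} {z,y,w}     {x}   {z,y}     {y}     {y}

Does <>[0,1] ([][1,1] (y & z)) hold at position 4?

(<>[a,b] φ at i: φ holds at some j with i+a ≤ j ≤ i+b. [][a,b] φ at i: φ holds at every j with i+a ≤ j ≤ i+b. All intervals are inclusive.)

Check [][1,1] (y & z) at each j in [4,5]:
  j=4: holds on [5,5]
  j=5: fails at 6
Found at j=4 → formula holds.

True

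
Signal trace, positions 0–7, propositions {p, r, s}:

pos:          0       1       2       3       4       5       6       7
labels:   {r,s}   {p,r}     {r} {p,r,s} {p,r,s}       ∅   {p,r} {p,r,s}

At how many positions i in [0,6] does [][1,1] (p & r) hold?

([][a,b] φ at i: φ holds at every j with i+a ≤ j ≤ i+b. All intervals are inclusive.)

5

Evaluate at each i in [0,6]:
  i=0: ✓ (all of [1,1])
  i=1: ✗ (fails at j=2)
  i=2: ✓ (all of [3,3])
  i=3: ✓ (all of [4,4])
  i=4: ✗ (fails at j=5)
  i=5: ✓ (all of [6,6])
  i=6: ✓ (all of [7,7])
Positions where it holds: {0, 2, 3, 5, 6} → 5.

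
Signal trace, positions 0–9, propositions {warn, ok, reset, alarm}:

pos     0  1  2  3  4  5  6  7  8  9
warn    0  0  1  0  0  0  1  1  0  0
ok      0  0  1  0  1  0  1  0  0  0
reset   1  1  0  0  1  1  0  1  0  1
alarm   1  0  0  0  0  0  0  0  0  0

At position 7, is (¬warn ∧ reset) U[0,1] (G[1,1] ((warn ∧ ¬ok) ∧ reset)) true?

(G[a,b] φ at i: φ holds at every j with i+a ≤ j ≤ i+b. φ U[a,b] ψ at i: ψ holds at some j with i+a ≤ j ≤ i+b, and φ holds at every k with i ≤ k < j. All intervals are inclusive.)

No

Need some j in [7,8] with G[1,1] ((warn ∧ ¬ok) ∧ reset), and (¬warn ∧ reset) at every k in [7,j-1].
  j=7: G[1,1] ((warn ∧ ¬ok) ∧ reset) — fails at 8.
  j=8: G[1,1] ((warn ∧ ¬ok) ∧ reset) — fails at 9.
No j in the window works → until fails.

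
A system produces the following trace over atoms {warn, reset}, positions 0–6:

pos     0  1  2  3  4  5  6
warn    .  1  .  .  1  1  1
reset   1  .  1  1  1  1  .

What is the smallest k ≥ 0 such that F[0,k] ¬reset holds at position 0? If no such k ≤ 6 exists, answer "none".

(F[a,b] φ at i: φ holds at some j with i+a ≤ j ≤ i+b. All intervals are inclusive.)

1

Scan j = 0,1,… for ¬reset:
  j=0: fails
  j=1: holds
First hit at j=1, so smallest k = 1-0 = 1.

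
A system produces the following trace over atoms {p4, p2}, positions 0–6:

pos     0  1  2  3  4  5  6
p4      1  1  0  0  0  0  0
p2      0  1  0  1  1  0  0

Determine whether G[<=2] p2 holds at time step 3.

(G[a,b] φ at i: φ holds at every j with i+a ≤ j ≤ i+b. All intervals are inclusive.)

False

Check p2 at every j in [3,5]:
  j=3: true
  j=4: true
  j=5: false
Fails at j=5 → formula fails.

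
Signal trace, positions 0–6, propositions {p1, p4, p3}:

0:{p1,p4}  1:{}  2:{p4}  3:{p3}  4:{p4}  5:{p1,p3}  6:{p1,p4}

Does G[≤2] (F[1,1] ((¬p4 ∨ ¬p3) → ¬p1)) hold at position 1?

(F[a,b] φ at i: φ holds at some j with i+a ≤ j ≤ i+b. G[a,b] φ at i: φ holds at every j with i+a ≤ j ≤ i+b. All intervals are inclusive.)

Check F[1,1] ((¬p4 ∨ ¬p3) → ¬p1) at every j in [1,3]:
  j=1: holds (witness at 2)
  j=2: holds (witness at 3)
  j=3: holds (witness at 4)
All positions satisfy it → formula holds.

Holds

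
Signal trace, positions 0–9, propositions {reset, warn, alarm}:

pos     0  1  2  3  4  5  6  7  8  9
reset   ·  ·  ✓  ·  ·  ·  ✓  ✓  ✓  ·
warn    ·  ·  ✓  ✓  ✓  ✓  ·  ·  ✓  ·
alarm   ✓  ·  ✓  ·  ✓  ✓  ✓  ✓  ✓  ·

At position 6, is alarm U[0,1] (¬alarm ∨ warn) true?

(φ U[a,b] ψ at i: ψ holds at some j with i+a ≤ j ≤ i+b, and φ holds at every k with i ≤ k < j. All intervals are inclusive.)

Need some j in [6,7] with (¬alarm ∨ warn), and alarm at every k in [6,j-1].
  j=6: (¬alarm ∨ warn) false.
  j=7: (¬alarm ∨ warn) false.
No j in the window works → until fails.

No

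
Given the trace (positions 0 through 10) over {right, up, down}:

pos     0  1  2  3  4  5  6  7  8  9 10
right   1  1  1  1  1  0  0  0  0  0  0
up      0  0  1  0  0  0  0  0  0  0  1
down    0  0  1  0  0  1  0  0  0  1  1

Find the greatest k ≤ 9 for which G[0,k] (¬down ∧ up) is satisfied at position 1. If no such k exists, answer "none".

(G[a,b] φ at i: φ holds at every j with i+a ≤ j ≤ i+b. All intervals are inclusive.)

none

(¬down ∧ up) must hold from j=1 onward; find where it first fails.
  j=1: fails → no k works.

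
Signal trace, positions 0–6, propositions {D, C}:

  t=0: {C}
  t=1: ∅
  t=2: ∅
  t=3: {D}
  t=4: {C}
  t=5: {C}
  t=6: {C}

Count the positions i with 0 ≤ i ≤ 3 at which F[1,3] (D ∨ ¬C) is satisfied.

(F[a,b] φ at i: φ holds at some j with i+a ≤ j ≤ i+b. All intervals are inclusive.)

Evaluate at each i in [0,3]:
  i=0: ✓ (witness j=1)
  i=1: ✓ (witness j=2)
  i=2: ✓ (witness j=3)
  i=3: ✗ (none in [4,6])
Positions where it holds: {0, 1, 2} → 3.

3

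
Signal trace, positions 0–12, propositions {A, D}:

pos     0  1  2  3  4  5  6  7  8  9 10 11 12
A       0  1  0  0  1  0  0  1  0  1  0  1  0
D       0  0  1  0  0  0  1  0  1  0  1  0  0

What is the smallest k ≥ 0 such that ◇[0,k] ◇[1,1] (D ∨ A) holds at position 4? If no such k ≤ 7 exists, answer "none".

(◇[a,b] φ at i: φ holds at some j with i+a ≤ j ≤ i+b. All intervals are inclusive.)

1

Scan j = 4,5,… for ◇[1,1] (D ∨ A):
  j=4: fails
  j=5: holds
First hit at j=5, so smallest k = 5-4 = 1.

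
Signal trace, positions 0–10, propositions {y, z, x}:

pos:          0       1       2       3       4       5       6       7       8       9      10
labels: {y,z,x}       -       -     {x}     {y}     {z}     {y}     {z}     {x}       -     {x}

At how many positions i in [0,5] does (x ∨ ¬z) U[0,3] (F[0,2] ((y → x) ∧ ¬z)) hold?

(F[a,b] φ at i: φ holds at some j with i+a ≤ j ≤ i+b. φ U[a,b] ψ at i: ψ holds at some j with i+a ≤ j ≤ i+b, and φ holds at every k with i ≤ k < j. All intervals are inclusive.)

4

Evaluate at each i in [0,5]:
  i=0: ✓ (rhs at j=0)
  i=1: ✓ (rhs at j=1)
  i=2: ✓ (rhs at j=2)
  i=3: ✓ (rhs at j=3)
  i=4: ✗ (lhs fails at k=5 before rhs at j=6)
  i=5: ✗ (lhs fails at k=5 before rhs at j=6)
Positions where it holds: {0, 1, 2, 3} → 4.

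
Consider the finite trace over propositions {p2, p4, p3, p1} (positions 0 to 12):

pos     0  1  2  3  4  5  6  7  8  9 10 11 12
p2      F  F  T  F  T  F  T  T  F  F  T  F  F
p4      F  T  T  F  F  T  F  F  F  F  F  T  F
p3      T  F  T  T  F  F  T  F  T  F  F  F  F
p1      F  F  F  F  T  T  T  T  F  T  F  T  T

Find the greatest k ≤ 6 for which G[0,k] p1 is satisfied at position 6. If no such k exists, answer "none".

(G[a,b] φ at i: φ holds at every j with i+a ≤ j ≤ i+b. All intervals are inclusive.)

1

p1 must hold from j=6 onward; find where it first fails.
  j=6: holds
  j=7: holds
  j=8: fails
Holds on [6,7], so largest k = 1.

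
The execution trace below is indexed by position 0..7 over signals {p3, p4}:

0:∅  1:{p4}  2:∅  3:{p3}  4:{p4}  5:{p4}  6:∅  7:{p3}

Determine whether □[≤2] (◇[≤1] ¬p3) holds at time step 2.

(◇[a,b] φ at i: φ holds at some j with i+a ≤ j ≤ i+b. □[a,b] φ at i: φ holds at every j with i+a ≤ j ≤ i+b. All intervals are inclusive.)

Check ◇[≤1] ¬p3 at every j in [2,4]:
  j=2: holds (witness at 2)
  j=3: holds (witness at 4)
  j=4: holds (witness at 4)
All positions satisfy it → formula holds.

True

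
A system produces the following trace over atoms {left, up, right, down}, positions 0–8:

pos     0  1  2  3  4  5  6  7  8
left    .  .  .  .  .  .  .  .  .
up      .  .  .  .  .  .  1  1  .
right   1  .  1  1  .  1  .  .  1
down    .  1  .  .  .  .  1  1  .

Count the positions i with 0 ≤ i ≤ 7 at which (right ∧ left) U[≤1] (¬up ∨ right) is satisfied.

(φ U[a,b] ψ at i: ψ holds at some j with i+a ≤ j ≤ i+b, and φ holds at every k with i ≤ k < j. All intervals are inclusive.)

Evaluate at each i in [0,7]:
  i=0: ✓ (rhs at j=0)
  i=1: ✓ (rhs at j=1)
  i=2: ✓ (rhs at j=2)
  i=3: ✓ (rhs at j=3)
  i=4: ✓ (rhs at j=4)
  i=5: ✓ (rhs at j=5)
  i=6: ✗ (no rhs in [6,7])
  i=7: ✗ (lhs fails at k=7 before rhs at j=8)
Positions where it holds: {0, 1, 2, 3, 4, 5} → 6.

6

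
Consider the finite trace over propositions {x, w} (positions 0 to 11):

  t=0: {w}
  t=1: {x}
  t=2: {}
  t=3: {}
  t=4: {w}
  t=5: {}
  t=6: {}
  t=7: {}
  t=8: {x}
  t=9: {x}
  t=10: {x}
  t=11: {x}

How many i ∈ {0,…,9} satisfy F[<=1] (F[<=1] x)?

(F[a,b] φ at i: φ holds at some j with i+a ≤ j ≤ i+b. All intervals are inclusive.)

6

Evaluate at each i in [0,9]:
  i=0: ✓ (witness j=0)
  i=1: ✓ (witness j=1)
  i=2: ✗ (none in [2,3])
  i=3: ✗ (none in [3,4])
  i=4: ✗ (none in [4,5])
  i=5: ✗ (none in [5,6])
  i=6: ✓ (witness j=7)
  i=7: ✓ (witness j=7)
  i=8: ✓ (witness j=8)
  i=9: ✓ (witness j=9)
Positions where it holds: {0, 1, 6, 7, 8, 9} → 6.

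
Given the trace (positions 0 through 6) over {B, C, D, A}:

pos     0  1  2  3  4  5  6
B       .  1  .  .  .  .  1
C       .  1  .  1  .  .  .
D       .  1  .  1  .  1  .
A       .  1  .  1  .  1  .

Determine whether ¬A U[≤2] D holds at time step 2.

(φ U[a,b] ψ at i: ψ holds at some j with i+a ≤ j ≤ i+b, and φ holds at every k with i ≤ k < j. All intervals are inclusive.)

Need some j in [2,4] with D, and ¬A at every k in [2,j-1].
  j=2: D false.
  j=3: D holds; ¬A holds at every k in [2,2] → satisfied.

Yes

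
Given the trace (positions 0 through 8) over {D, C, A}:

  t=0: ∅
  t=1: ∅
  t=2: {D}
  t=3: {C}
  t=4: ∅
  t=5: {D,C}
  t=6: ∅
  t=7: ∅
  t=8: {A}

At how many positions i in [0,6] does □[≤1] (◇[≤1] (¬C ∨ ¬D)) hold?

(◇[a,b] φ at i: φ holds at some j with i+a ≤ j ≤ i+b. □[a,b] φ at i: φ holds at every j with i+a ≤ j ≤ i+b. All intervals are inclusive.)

Evaluate at each i in [0,6]:
  i=0: ✓ (all of [0,1])
  i=1: ✓ (all of [1,2])
  i=2: ✓ (all of [2,3])
  i=3: ✓ (all of [3,4])
  i=4: ✓ (all of [4,5])
  i=5: ✓ (all of [5,6])
  i=6: ✓ (all of [6,7])
Positions where it holds: {0, 1, 2, 3, 4, 5, 6} → 7.

7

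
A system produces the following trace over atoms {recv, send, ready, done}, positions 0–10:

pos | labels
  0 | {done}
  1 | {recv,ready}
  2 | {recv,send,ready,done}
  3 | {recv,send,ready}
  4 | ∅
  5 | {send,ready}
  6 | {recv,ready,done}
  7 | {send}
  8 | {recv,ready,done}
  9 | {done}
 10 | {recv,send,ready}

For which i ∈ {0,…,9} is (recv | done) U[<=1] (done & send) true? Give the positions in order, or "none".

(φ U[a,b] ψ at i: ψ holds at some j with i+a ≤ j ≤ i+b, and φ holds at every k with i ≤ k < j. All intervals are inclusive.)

1, 2

Evaluate at each i in [0,9]:
  i=0: ✗ (no rhs in [0,1])
  i=1: ✓ (rhs at j=2; lhs holds on [1,1])
  i=2: ✓ (rhs at j=2)
  i=3: ✗ (no rhs in [3,4])
  i=4: ✗ (no rhs in [4,5])
  i=5: ✗ (no rhs in [5,6])
  i=6: ✗ (no rhs in [6,7])
  i=7: ✗ (no rhs in [7,8])
  i=8: ✗ (no rhs in [8,9])
  i=9: ✗ (no rhs in [9,10])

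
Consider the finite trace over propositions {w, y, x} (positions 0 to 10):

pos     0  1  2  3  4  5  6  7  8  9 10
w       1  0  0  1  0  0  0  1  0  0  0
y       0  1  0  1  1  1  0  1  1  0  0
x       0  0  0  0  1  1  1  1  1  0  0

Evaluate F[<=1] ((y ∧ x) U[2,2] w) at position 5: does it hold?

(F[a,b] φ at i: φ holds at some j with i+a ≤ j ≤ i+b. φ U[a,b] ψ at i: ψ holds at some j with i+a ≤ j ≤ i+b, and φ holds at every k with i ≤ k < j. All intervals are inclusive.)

Does not hold

Check ((y ∧ x) U[2,2] w) at each j in [5,6]:
  j=5: fails
  j=6: fails
No position in the window satisfies it → formula fails.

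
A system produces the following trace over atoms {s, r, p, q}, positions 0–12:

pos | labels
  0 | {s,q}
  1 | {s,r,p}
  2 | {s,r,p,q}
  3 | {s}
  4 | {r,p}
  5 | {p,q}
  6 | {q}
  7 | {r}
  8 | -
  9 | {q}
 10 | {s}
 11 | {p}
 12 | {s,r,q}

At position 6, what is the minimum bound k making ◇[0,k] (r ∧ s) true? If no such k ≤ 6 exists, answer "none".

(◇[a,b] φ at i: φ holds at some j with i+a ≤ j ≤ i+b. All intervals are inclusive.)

6

Scan j = 6,7,… for (r ∧ s):
  j=6: fails
  j=7: fails
  j=8: fails
  j=9: fails
  j=10: fails
  j=11: fails
  j=12: holds
First hit at j=12, so smallest k = 12-6 = 6.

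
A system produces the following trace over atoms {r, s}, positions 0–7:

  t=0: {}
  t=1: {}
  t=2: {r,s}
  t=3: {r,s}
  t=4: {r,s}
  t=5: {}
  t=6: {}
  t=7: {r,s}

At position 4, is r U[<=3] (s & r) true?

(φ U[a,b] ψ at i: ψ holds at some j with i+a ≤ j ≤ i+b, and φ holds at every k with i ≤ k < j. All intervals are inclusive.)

Yes

Need some j in [4,7] with (s & r), and r at every k in [4,j-1].
  j=4: (s & r) holds; no prefix to check → satisfied.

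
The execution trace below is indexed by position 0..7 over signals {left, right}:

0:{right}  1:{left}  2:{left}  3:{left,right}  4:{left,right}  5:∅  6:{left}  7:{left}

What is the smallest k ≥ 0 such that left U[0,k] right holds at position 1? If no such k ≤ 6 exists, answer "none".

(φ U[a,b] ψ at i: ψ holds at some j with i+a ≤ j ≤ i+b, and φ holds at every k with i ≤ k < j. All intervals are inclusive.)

2

Need earliest j ≥ 1 with right, and left at every k in [1,j-1].
  j=1: rhs fails.
  j=2: rhs fails.
  j=3: rhs holds; lhs holds on [1,2]. k = 2.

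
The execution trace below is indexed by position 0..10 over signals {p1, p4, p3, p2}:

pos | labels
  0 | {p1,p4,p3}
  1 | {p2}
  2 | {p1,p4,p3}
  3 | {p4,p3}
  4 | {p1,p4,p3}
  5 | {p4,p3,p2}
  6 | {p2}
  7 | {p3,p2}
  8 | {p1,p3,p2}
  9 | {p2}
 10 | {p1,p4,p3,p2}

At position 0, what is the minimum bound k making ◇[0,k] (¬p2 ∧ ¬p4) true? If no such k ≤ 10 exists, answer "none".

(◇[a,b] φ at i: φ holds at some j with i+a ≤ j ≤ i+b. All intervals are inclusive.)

Scan j = 0,1,… for (¬p2 ∧ ¬p4):
  j=0: fails
  j=1: fails
  j=2: fails
  j=3: fails
  j=4: fails
  j=5: fails
  j=6: fails
  j=7: fails
  j=8: fails
  j=9: fails
  j=10: fails
No j in [0,10] satisfies it → none.

none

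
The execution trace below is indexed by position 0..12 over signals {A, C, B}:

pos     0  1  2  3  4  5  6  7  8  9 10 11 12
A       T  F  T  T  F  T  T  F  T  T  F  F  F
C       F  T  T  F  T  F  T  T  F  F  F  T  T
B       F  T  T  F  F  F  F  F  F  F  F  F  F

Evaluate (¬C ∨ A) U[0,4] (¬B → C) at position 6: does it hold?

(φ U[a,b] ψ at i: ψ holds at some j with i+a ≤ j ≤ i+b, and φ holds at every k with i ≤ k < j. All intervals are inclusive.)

Need some j in [6,10] with (¬B → C), and (¬C ∨ A) at every k in [6,j-1].
  j=6: (¬B → C) holds; no prefix to check → satisfied.

True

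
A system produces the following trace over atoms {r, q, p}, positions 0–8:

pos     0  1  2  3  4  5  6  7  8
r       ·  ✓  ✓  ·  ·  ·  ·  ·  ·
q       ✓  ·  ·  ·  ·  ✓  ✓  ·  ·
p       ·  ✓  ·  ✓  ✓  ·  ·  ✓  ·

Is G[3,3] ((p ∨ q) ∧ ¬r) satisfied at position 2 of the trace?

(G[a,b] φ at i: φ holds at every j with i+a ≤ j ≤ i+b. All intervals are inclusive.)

Holds

Check ((p ∨ q) ∧ ¬r) at every j in [5,5]:
  j=5: true
All positions satisfy it → formula holds.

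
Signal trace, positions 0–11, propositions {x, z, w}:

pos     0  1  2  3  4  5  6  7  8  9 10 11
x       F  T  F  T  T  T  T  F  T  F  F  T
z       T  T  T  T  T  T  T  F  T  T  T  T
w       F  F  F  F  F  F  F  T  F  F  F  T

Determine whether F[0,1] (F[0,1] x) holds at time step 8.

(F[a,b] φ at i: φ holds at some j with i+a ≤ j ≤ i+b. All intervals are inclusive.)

True

Check F[0,1] x at each j in [8,9]:
  j=8: holds (witness at 8)
  j=9: fails (none in [9,10])
Found at j=8 → formula holds.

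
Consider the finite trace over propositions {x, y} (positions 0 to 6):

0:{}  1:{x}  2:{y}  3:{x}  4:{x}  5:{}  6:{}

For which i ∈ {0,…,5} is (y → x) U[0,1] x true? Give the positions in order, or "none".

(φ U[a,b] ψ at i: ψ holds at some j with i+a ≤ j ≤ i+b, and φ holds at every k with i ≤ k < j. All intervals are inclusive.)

0, 1, 3, 4

Evaluate at each i in [0,5]:
  i=0: ✓ (rhs at j=1; lhs holds on [0,0])
  i=1: ✓ (rhs at j=1)
  i=2: ✗ (lhs fails at k=2 before rhs at j=3)
  i=3: ✓ (rhs at j=3)
  i=4: ✓ (rhs at j=4)
  i=5: ✗ (no rhs in [5,6])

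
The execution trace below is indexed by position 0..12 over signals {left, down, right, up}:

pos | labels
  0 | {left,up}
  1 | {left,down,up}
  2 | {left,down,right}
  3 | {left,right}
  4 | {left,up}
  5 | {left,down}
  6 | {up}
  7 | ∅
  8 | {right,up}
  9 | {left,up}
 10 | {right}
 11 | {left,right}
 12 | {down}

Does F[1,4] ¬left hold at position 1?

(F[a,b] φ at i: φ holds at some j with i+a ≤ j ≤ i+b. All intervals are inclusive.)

Check ¬left at each j in [2,5]:
  j=2: false
  j=3: false
  j=4: false
  j=5: false
No position in the window satisfies it → formula fails.

False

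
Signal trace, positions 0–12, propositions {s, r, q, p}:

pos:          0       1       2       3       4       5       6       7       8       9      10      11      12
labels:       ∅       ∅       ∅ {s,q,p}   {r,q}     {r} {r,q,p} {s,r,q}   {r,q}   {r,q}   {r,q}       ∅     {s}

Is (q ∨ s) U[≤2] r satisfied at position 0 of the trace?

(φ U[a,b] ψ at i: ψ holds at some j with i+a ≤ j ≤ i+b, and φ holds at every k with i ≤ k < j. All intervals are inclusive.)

Need some j in [0,2] with r, and (q ∨ s) at every k in [0,j-1].
  j=0: r false.
  j=1: r false.
  j=2: r false.
No j in the window works → until fails.

Does not hold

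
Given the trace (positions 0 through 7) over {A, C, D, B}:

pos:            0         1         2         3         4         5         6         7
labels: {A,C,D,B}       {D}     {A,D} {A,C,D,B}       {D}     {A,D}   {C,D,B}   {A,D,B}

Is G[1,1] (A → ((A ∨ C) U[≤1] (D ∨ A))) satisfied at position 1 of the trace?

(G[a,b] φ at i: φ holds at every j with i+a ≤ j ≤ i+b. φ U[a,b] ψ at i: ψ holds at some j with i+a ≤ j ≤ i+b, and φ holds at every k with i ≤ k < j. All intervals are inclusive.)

Check (A → ((A ∨ C) U[≤1] (D ∨ A))) at every j in [2,2]:
  j=2: antecedent true; consequent holds → ✓
All positions satisfy it → formula holds.

Holds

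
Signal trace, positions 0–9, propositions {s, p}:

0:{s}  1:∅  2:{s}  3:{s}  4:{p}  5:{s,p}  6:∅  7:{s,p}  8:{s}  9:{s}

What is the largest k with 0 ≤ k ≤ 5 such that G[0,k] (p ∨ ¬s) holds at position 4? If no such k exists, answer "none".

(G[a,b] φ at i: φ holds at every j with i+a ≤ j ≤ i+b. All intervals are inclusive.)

3

(p ∨ ¬s) must hold from j=4 onward; find where it first fails.
  j=4: holds
  j=5: holds
  j=6: holds
  j=7: holds
  j=8: fails
Holds on [4,7], so largest k = 3.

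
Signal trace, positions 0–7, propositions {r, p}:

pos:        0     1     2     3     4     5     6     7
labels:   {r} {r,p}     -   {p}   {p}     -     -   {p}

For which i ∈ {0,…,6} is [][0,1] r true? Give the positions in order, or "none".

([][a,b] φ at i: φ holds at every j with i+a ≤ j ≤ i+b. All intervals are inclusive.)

0

Evaluate at each i in [0,6]:
  i=0: ✓ (all of [0,1])
  i=1: ✗ (fails at j=2)
  i=2: ✗ (fails at j=2)
  i=3: ✗ (fails at j=3)
  i=4: ✗ (fails at j=4)
  i=5: ✗ (fails at j=5)
  i=6: ✗ (fails at j=6)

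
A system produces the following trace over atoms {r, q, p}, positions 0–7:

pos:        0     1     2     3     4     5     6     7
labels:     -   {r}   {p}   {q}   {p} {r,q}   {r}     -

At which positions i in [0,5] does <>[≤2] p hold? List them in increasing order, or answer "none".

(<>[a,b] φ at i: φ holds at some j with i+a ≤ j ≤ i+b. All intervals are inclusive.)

Evaluate at each i in [0,5]:
  i=0: ✓ (witness j=2)
  i=1: ✓ (witness j=2)
  i=2: ✓ (witness j=2)
  i=3: ✓ (witness j=4)
  i=4: ✓ (witness j=4)
  i=5: ✗ (none in [5,7])

0, 1, 2, 3, 4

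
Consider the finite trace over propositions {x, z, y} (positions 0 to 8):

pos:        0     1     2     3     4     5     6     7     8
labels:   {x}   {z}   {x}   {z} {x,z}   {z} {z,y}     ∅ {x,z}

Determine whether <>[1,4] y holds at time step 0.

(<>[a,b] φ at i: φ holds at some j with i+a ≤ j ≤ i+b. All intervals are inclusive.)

Check y at each j in [1,4]:
  j=1: false
  j=2: false
  j=3: false
  j=4: false
No position in the window satisfies it → formula fails.

Does not hold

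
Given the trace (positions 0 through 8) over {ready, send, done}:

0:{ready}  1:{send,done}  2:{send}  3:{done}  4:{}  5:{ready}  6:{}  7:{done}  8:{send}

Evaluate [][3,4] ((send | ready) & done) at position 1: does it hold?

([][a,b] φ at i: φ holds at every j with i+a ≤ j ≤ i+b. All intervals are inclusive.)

False

Check ((send | ready) & done) at every j in [4,5]:
  j=4: false
  j=5: false
Fails at j=4 → formula fails.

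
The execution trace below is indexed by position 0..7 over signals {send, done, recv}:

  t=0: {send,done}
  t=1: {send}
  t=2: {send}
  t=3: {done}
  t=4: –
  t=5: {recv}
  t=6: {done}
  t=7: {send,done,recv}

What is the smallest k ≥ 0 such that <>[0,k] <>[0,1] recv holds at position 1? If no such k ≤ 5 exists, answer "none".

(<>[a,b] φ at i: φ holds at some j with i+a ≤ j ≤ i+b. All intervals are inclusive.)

Scan j = 1,2,… for <>[0,1] recv:
  j=1: fails
  j=2: fails
  j=3: fails
  j=4: holds
First hit at j=4, so smallest k = 4-1 = 3.

3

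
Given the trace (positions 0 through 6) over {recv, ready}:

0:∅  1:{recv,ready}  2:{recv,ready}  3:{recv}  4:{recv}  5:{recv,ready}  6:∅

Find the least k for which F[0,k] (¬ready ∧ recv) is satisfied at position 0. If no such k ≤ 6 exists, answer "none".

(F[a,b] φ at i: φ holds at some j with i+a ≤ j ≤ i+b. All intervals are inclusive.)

3

Scan j = 0,1,… for (¬ready ∧ recv):
  j=0: fails
  j=1: fails
  j=2: fails
  j=3: holds
First hit at j=3, so smallest k = 3-0 = 3.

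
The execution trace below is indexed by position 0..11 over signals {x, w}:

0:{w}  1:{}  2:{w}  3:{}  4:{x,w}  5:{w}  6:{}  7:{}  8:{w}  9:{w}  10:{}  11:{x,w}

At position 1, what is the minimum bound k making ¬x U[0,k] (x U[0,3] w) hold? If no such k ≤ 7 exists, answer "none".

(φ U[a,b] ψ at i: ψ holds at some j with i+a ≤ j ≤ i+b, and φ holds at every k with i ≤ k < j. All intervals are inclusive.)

Need earliest j ≥ 1 with (x U[0,3] w), and ¬x at every k in [1,j-1].
  j=1: rhs fails.
  j=2: rhs holds; lhs holds on [1,1]. k = 1.

1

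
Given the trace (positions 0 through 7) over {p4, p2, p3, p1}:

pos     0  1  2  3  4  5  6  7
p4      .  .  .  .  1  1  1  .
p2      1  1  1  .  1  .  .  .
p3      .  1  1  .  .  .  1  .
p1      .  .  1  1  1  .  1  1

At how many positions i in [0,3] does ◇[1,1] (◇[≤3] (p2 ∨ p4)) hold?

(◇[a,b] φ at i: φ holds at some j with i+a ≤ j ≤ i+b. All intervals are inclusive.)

Evaluate at each i in [0,3]:
  i=0: ✓ (witness j=1)
  i=1: ✓ (witness j=2)
  i=2: ✓ (witness j=3)
  i=3: ✓ (witness j=4)
Positions where it holds: {0, 1, 2, 3} → 4.

4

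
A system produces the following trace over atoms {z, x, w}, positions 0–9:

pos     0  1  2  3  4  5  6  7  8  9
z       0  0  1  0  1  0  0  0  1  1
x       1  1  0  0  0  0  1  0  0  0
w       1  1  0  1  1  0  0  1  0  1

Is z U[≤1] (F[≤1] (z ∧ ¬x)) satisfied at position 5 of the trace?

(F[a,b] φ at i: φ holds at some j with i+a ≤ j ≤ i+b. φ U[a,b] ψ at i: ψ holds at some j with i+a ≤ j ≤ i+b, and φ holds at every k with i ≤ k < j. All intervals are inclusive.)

No

Need some j in [5,6] with F[≤1] (z ∧ ¬x), and z at every k in [5,j-1].
  j=5: F[≤1] (z ∧ ¬x) — fails (none in [5,6]).
  j=6: F[≤1] (z ∧ ¬x) — fails (none in [6,7]).
No j in the window works → until fails.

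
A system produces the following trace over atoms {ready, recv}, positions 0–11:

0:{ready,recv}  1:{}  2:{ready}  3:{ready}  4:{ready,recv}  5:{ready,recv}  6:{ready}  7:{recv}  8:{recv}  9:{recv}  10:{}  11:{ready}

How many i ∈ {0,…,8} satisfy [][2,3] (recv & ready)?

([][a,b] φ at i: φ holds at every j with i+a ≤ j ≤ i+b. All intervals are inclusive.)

Evaluate at each i in [0,8]:
  i=0: ✗ (fails at j=2)
  i=1: ✗ (fails at j=3)
  i=2: ✓ (all of [4,5])
  i=3: ✗ (fails at j=6)
  i=4: ✗ (fails at j=6)
  i=5: ✗ (fails at j=7)
  i=6: ✗ (fails at j=8)
  i=7: ✗ (fails at j=9)
  i=8: ✗ (fails at j=10)
Positions where it holds: {2} → 1.

1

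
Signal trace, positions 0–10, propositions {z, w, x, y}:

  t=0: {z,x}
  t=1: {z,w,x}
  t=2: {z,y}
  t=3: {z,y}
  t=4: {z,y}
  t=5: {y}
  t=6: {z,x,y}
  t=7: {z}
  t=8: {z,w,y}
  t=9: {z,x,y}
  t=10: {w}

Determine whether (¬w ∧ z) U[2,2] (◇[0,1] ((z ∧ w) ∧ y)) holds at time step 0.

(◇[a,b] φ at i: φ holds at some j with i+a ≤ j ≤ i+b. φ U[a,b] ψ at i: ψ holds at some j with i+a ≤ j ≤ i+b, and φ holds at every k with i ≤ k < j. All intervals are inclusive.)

Need some j in [2,2] with ◇[0,1] ((z ∧ w) ∧ y), and (¬w ∧ z) at every k in [0,j-1].
  j=2: ◇[0,1] ((z ∧ w) ∧ y) — fails (none in [2,3]).
No j in the window works → until fails.

Does not hold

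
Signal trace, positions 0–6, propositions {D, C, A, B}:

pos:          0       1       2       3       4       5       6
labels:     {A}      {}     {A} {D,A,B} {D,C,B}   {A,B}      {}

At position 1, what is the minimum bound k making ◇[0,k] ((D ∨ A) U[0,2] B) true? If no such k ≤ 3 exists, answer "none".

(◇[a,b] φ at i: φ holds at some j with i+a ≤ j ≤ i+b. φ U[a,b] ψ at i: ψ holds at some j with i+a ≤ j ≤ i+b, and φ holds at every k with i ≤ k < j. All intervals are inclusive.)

1

Scan j = 1,2,… for ((D ∨ A) U[0,2] B):
  j=1: fails
  j=2: holds
First hit at j=2, so smallest k = 2-1 = 1.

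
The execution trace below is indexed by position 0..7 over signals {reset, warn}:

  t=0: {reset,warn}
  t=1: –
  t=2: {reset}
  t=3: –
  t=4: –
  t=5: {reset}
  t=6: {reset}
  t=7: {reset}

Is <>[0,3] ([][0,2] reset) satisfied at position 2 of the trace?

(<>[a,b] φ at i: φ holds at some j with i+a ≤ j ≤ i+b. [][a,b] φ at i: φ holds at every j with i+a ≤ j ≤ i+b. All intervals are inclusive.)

Holds

Check [][0,2] reset at each j in [2,5]:
  j=2: fails at 3
  j=3: fails at 3
  j=4: fails at 4
  j=5: holds on [5,7]
Found at j=5 → formula holds.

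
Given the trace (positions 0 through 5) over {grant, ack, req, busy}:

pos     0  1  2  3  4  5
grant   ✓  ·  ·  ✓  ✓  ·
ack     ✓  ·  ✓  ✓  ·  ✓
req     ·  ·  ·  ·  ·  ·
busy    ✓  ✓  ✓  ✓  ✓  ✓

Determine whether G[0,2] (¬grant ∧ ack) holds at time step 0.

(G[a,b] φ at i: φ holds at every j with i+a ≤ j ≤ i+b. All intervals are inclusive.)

Check (¬grant ∧ ack) at every j in [0,2]:
  j=0: false
  j=1: false
  j=2: true
Fails at j=0 → formula fails.

False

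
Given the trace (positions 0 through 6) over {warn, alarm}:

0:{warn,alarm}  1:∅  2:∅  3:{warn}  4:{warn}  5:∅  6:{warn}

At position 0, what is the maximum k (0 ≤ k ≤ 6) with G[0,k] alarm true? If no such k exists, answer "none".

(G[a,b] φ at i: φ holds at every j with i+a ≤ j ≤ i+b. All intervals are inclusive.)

0

alarm must hold from j=0 onward; find where it first fails.
  j=0: holds
  j=1: fails
Holds on [0,0], so largest k = 0.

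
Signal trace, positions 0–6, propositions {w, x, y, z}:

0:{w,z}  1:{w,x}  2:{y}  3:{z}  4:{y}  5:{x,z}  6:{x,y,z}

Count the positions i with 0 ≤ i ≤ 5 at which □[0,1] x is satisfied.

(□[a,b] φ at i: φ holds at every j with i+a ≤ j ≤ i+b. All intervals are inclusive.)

Evaluate at each i in [0,5]:
  i=0: ✗ (fails at j=0)
  i=1: ✗ (fails at j=2)
  i=2: ✗ (fails at j=2)
  i=3: ✗ (fails at j=3)
  i=4: ✗ (fails at j=4)
  i=5: ✓ (all of [5,6])
Positions where it holds: {5} → 1.

1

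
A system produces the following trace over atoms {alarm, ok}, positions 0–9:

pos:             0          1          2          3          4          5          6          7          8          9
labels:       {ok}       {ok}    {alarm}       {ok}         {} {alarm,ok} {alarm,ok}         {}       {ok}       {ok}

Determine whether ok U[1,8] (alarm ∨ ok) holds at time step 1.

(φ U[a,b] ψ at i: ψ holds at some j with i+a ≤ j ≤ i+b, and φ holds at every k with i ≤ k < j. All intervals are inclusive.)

Need some j in [2,9] with (alarm ∨ ok), and ok at every k in [1,j-1].
  j=2: (alarm ∨ ok) holds; ok holds at every k in [1,1] → satisfied.

Yes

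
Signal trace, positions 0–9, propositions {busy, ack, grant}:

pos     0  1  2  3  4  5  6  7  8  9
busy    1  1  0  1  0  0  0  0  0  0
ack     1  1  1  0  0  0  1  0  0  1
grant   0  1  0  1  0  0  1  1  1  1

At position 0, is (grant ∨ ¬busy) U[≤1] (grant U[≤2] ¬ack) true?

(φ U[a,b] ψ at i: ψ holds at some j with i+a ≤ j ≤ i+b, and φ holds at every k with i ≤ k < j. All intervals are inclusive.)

Does not hold

Need some j in [0,1] with (grant U[≤2] ¬ack), and (grant ∨ ¬busy) at every k in [0,j-1].
  j=0: (grant U[≤2] ¬ack) — fails.
  j=1: (grant U[≤2] ¬ack) — fails.
No j in the window works → until fails.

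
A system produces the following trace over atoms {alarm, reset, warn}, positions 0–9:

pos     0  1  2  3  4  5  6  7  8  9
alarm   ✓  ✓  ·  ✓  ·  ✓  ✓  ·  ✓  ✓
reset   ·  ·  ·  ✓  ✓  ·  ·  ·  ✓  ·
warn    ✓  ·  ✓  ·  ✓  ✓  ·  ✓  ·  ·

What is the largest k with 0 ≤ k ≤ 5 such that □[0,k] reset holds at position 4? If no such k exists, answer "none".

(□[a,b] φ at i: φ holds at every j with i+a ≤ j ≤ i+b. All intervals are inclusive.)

0

reset must hold from j=4 onward; find where it first fails.
  j=4: holds
  j=5: fails
Holds on [4,4], so largest k = 0.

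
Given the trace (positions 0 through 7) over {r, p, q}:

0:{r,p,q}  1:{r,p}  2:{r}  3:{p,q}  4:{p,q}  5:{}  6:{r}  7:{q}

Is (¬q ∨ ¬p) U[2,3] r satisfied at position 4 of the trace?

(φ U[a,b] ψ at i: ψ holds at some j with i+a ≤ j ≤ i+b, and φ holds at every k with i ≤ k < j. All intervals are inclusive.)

Need some j in [6,7] with r, and (¬q ∨ ¬p) at every k in [4,j-1].
  j=6: r holds, but (¬q ∨ ¬p) fails at k=4 → not this j.
  j=7: r false.
No j in the window works → until fails.

False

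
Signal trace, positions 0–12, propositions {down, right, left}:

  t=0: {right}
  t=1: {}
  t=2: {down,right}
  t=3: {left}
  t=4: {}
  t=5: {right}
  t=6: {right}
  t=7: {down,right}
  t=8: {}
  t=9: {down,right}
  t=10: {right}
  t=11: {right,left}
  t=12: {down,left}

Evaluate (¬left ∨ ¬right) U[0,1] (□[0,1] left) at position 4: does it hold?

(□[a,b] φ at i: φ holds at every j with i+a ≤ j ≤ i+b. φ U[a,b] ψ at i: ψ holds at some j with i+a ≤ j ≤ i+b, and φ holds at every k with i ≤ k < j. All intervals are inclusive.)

False

Need some j in [4,5] with □[0,1] left, and (¬left ∨ ¬right) at every k in [4,j-1].
  j=4: □[0,1] left — fails at 4.
  j=5: □[0,1] left — fails at 5.
No j in the window works → until fails.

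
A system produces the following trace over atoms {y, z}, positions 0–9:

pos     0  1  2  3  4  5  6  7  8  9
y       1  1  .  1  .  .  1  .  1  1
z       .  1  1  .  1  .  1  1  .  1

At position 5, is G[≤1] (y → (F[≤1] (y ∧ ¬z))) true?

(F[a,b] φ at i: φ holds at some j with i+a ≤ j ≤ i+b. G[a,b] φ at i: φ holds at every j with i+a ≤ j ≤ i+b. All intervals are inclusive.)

No

Check (y → (F[≤1] (y ∧ ¬z))) at every j in [5,6]:
  j=5: antecedent false → ✓
  j=6: antecedent true; consequent fails (none in [6,7]) → ✗
Fails at j=6 → formula fails.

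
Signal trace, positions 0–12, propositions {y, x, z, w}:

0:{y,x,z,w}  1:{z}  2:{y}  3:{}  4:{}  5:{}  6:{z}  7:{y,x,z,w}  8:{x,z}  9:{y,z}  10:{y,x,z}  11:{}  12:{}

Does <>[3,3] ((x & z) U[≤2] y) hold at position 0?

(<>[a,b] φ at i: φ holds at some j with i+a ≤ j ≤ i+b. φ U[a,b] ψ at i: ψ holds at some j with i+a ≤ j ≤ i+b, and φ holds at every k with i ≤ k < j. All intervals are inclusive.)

Check ((x & z) U[≤2] y) at each j in [3,3]:
  j=3: fails
No position in the window satisfies it → formula fails.

False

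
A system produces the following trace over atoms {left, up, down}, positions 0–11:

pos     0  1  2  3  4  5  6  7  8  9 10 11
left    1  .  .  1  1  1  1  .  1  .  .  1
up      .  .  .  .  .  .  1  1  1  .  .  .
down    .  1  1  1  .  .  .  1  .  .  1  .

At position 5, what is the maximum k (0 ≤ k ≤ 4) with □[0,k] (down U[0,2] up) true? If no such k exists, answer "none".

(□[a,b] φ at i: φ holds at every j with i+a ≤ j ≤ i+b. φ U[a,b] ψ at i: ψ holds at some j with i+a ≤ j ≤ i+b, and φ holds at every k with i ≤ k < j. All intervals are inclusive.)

(down U[0,2] up) must hold from j=5 onward; find where it first fails.
  j=5: fails → no k works.

none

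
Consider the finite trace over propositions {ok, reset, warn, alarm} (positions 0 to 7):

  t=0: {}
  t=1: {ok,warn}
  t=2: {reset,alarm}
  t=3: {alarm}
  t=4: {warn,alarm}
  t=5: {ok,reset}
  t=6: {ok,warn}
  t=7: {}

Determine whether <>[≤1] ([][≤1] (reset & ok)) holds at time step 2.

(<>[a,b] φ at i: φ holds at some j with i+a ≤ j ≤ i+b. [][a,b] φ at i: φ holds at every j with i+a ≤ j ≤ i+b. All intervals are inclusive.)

False

Check [][≤1] (reset & ok) at each j in [2,3]:
  j=2: fails at 2
  j=3: fails at 3
No position in the window satisfies it → formula fails.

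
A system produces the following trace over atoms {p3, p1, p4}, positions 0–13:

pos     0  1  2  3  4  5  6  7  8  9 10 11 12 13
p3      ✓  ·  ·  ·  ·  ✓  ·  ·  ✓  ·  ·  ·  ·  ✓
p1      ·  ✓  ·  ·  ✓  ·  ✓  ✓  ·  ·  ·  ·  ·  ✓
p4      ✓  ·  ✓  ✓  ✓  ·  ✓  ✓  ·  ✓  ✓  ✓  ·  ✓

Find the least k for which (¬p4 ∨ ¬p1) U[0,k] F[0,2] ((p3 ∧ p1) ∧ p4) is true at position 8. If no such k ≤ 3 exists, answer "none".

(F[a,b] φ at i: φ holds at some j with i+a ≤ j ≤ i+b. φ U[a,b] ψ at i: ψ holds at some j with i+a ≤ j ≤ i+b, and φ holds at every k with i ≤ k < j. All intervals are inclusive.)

Need earliest j ≥ 8 with F[0,2] ((p3 ∧ p1) ∧ p4), and (¬p4 ∨ ¬p1) at every k in [8,j-1].
  j=8: rhs fails.
  j=9: rhs fails.
  j=10: rhs fails.
  j=11: rhs holds; lhs holds on [8,10]. k = 3.

3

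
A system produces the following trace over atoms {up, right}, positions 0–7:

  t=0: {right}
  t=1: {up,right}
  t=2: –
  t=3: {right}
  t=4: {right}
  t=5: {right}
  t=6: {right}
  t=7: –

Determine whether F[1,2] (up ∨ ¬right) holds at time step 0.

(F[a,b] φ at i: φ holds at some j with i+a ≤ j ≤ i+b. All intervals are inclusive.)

Check (up ∨ ¬right) at each j in [1,2]:
  j=1: true
  j=2: true
Found at j=1 → formula holds.

True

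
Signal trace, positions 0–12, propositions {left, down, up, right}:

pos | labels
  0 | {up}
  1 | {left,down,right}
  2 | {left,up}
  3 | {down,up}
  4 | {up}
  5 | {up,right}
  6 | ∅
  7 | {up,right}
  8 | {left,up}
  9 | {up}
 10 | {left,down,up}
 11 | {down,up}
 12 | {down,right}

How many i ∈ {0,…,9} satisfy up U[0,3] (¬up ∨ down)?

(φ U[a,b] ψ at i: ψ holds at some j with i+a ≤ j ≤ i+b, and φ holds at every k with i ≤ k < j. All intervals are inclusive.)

10

Evaluate at each i in [0,9]:
  i=0: ✓ (rhs at j=1; lhs holds on [0,0])
  i=1: ✓ (rhs at j=1)
  i=2: ✓ (rhs at j=3; lhs holds on [2,2])
  i=3: ✓ (rhs at j=3)
  i=4: ✓ (rhs at j=6; lhs holds on [4,5])
  i=5: ✓ (rhs at j=6; lhs holds on [5,5])
  i=6: ✓ (rhs at j=6)
  i=7: ✓ (rhs at j=10; lhs holds on [7,9])
  i=8: ✓ (rhs at j=10; lhs holds on [8,9])
  i=9: ✓ (rhs at j=10; lhs holds on [9,9])
Positions where it holds: {0, 1, 2, 3, 4, 5, 6, 7, 8, 9} → 10.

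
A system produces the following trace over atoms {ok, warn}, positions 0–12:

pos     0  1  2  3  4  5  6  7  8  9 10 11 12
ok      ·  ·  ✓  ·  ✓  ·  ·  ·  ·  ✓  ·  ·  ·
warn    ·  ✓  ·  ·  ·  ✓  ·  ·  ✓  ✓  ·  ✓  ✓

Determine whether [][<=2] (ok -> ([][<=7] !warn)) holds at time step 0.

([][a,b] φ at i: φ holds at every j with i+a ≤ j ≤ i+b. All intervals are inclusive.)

Check (ok -> ([][<=7] !warn)) at every j in [0,2]:
  j=0: antecedent false → ✓
  j=1: antecedent false → ✓
  j=2: antecedent true; consequent fails at 5 → ✗
Fails at j=2 → formula fails.

False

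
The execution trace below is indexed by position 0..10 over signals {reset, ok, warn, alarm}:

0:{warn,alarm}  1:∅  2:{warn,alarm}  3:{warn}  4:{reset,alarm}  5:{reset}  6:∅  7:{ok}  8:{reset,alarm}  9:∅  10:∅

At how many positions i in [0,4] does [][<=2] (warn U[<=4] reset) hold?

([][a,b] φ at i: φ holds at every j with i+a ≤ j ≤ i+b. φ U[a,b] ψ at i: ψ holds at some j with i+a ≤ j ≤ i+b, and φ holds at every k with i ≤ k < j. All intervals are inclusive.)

Evaluate at each i in [0,4]:
  i=0: ✗ (fails at j=0)
  i=1: ✗ (fails at j=1)
  i=2: ✓ (all of [2,4])
  i=3: ✓ (all of [3,5])
  i=4: ✗ (fails at j=6)
Positions where it holds: {2, 3} → 2.

2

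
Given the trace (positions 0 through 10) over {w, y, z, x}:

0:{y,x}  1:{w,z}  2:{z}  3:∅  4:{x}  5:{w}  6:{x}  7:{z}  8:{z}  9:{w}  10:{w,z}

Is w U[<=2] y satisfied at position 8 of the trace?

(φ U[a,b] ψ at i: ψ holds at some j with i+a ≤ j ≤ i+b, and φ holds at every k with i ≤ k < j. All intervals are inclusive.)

Does not hold

Need some j in [8,10] with y, and w at every k in [8,j-1].
  j=8: y false.
  j=9: y false.
  j=10: y false.
No j in the window works → until fails.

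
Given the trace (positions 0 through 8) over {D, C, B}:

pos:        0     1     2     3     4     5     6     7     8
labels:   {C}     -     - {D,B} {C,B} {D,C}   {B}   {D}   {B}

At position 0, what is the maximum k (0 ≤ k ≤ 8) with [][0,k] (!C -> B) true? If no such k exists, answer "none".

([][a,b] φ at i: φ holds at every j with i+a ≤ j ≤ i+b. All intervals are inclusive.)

0

(!C -> B) must hold from j=0 onward; find where it first fails.
  j=0: holds
  j=1: fails
Holds on [0,0], so largest k = 0.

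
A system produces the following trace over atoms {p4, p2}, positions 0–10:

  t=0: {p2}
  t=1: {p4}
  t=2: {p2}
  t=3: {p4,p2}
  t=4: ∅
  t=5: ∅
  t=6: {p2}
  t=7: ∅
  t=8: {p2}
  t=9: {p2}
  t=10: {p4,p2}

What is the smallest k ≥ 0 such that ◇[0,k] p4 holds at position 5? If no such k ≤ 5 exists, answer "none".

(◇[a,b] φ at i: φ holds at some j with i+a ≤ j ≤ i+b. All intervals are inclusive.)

Scan j = 5,6,… for p4:
  j=5: fails
  j=6: fails
  j=7: fails
  j=8: fails
  j=9: fails
  j=10: holds
First hit at j=10, so smallest k = 10-5 = 5.

5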